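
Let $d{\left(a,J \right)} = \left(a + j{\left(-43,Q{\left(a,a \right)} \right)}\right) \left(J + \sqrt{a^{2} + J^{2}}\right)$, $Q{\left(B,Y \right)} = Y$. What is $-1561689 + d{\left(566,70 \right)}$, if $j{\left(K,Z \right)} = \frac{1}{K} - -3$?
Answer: $- \frac{65440007}{43} + \frac{48932 \sqrt{81314}}{43} \approx -1.1974 \cdot 10^{6}$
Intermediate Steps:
$j{\left(K,Z \right)} = 3 + \frac{1}{K}$ ($j{\left(K,Z \right)} = \frac{1}{K} + 3 = 3 + \frac{1}{K}$)
$d{\left(a,J \right)} = \left(\frac{128}{43} + a\right) \left(J + \sqrt{J^{2} + a^{2}}\right)$ ($d{\left(a,J \right)} = \left(a + \left(3 + \frac{1}{-43}\right)\right) \left(J + \sqrt{a^{2} + J^{2}}\right) = \left(a + \left(3 - \frac{1}{43}\right)\right) \left(J + \sqrt{J^{2} + a^{2}}\right) = \left(a + \frac{128}{43}\right) \left(J + \sqrt{J^{2} + a^{2}}\right) = \left(\frac{128}{43} + a\right) \left(J + \sqrt{J^{2} + a^{2}}\right)$)
$-1561689 + d{\left(566,70 \right)} = -1561689 + \left(\frac{128}{43} \cdot 70 + \frac{128 \sqrt{70^{2} + 566^{2}}}{43} + 70 \cdot 566 + 566 \sqrt{70^{2} + 566^{2}}\right) = -1561689 + \left(\frac{8960}{43} + \frac{128 \sqrt{4900 + 320356}}{43} + 39620 + 566 \sqrt{4900 + 320356}\right) = -1561689 + \left(\frac{8960}{43} + \frac{128 \sqrt{325256}}{43} + 39620 + 566 \sqrt{325256}\right) = -1561689 + \left(\frac{8960}{43} + \frac{128 \cdot 2 \sqrt{81314}}{43} + 39620 + 566 \cdot 2 \sqrt{81314}\right) = -1561689 + \left(\frac{8960}{43} + \frac{256 \sqrt{81314}}{43} + 39620 + 1132 \sqrt{81314}\right) = -1561689 + \left(\frac{1712620}{43} + \frac{48932 \sqrt{81314}}{43}\right) = - \frac{65440007}{43} + \frac{48932 \sqrt{81314}}{43}$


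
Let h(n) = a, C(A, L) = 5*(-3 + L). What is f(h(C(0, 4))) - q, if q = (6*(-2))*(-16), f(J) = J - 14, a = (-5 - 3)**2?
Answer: -142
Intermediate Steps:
C(A, L) = -15 + 5*L
a = 64 (a = (-8)**2 = 64)
h(n) = 64
f(J) = -14 + J
q = 192 (q = -12*(-16) = 192)
f(h(C(0, 4))) - q = (-14 + 64) - 1*192 = 50 - 192 = -142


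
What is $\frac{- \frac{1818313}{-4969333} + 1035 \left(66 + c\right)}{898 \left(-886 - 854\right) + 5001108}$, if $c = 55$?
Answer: $\frac{155584059142}{4271872205451} \approx 0.036421$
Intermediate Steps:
$\frac{- \frac{1818313}{-4969333} + 1035 \left(66 + c\right)}{898 \left(-886 - 854\right) + 5001108} = \frac{- \frac{1818313}{-4969333} + 1035 \left(66 + 55\right)}{898 \left(-886 - 854\right) + 5001108} = \frac{\left(-1818313\right) \left(- \frac{1}{4969333}\right) + 1035 \cdot 121}{898 \left(-1740\right) + 5001108} = \frac{\frac{1818313}{4969333} + 125235}{-1562520 + 5001108} = \frac{622336236568}{4969333 \cdot 3438588} = \frac{622336236568}{4969333} \cdot \frac{1}{3438588} = \frac{155584059142}{4271872205451}$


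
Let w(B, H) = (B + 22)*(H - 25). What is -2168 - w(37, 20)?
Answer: -1873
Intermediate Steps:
w(B, H) = (-25 + H)*(22 + B) (w(B, H) = (22 + B)*(-25 + H) = (-25 + H)*(22 + B))
-2168 - w(37, 20) = -2168 - (-550 - 25*37 + 22*20 + 37*20) = -2168 - (-550 - 925 + 440 + 740) = -2168 - 1*(-295) = -2168 + 295 = -1873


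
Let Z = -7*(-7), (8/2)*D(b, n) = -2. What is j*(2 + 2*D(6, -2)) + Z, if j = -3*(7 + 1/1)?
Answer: 25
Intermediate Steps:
D(b, n) = -½ (D(b, n) = (¼)*(-2) = -½)
Z = 49
j = -24 (j = -3*(7 + 1) = -3*8 = -24)
j*(2 + 2*D(6, -2)) + Z = -24*(2 + 2*(-½)) + 49 = -24*(2 - 1) + 49 = -24*1 + 49 = -24 + 49 = 25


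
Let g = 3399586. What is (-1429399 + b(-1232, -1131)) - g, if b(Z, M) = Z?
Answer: -4830217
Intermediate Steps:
(-1429399 + b(-1232, -1131)) - g = (-1429399 - 1232) - 1*3399586 = -1430631 - 3399586 = -4830217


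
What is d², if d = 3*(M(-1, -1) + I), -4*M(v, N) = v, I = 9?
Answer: 12321/16 ≈ 770.06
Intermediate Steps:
M(v, N) = -v/4
d = 111/4 (d = 3*(-¼*(-1) + 9) = 3*(¼ + 9) = 3*(37/4) = 111/4 ≈ 27.750)
d² = (111/4)² = 12321/16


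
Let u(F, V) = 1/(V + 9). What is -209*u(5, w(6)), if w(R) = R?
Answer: -209/15 ≈ -13.933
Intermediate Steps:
u(F, V) = 1/(9 + V)
-209*u(5, w(6)) = -209/(9 + 6) = -209/15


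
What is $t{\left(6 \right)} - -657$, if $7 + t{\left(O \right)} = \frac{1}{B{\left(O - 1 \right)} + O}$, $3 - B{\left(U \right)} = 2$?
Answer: $\frac{4551}{7} \approx 650.14$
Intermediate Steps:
$B{\left(U \right)} = 1$ ($B{\left(U \right)} = 3 - 2 = 1$)
$t{\left(O \right)} = -7 + \frac{1}{1 + O}$
$t{\left(6 \right)} - -657 = \frac{-6 - 42}{1 + 6} - -657 = \frac{-6 - 42}{7} + 657 = \frac{1}{7} \left(-48\right) + 657 = - \frac{48}{7} + 657 = \frac{4551}{7}$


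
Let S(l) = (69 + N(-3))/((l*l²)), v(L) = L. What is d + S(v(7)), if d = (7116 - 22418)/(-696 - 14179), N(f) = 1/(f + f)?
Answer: 768059/624750 ≈ 1.2294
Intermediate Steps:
N(f) = 1/(2*f)
d = 2186/2125 (d = -15302/(-14875) = -15302*(-1/14875) = 2186/2125 ≈ 1.0287)
S(l) = 413/(6*l³) (S(l) = (69 + (½)/(-3))/((l*l²)) = (69 + (½)*(-⅓))/(l³) = (69 - ⅙)/l³ = 413/(6*l³))
d + S(v(7)) = 2186/2125 + (413/6)/7³ = 2186/2125 + (413/6)*(1/343) = 2186/2125 + 59/294 = 768059/624750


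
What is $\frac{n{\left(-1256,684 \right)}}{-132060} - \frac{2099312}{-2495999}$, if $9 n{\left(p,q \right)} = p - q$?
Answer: $\frac{124997926127}{148329732573} \approx 0.8427$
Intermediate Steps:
$n{\left(p,q \right)} = - \frac{q}{9} + \frac{p}{9}$ ($n{\left(p,q \right)} = \frac{p - q}{9} = - \frac{q}{9} + \frac{p}{9}$)
$\frac{n{\left(-1256,684 \right)}}{-132060} - \frac{2099312}{-2495999} = \frac{\left(- \frac{1}{9}\right) 684 + \frac{1}{9} \left(-1256\right)}{-132060} - \frac{2099312}{-2495999} = \left(-76 - \frac{1256}{9}\right) \left(- \frac{1}{132060}\right) - - \frac{2099312}{2495999} = \left(- \frac{1940}{9}\right) \left(- \frac{1}{132060}\right) + \frac{2099312}{2495999} = \frac{97}{59427} + \frac{2099312}{2495999} = \frac{124997926127}{148329732573}$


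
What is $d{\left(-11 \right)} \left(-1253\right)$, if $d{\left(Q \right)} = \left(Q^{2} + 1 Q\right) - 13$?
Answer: $-121541$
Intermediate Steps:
$d{\left(Q \right)} = -13 + Q + Q^{2}$ ($d{\left(Q \right)} = \left(Q^{2} + Q\right) - 13 = \left(Q + Q^{2}\right) - 13 = -13 + Q + Q^{2}$)
$d{\left(-11 \right)} \left(-1253\right) = \left(-13 - 11 + \left(-11\right)^{2}\right) \left(-1253\right) = \left(-13 - 11 + 121\right) \left(-1253\right) = 97 \left(-1253\right) = -121541$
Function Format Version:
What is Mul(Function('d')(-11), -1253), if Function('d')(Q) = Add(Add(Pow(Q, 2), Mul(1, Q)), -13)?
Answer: -121541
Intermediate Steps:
Function('d')(Q) = Add(-13, Q, Pow(Q, 2)) (Function('d')(Q) = Add(Add(Pow(Q, 2), Q), -13) = Add(Add(Q, Pow(Q, 2)), -13) = Add(-13, Q, Pow(Q, 2)))
Mul(Function('d')(-11), -1253) = Mul(Add(-13, -11, Pow(-11, 2)), -1253) = Mul(Add(-13, -11, 121), -1253) = Mul(97, -1253) = -121541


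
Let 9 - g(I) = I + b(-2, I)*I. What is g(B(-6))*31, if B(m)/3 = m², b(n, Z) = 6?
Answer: -23157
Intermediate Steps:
B(m) = 3*m²
g(I) = 9 - 7*I (g(I) = 9 - (I + 6*I) = 9 - 7*I)
g(B(-6))*31 = (9 - 21*(-6)²)*31 = (9 - 21*36)*31 = (9 - 7*108)*31 = (9 - 756)*31 = -747*31 = -23157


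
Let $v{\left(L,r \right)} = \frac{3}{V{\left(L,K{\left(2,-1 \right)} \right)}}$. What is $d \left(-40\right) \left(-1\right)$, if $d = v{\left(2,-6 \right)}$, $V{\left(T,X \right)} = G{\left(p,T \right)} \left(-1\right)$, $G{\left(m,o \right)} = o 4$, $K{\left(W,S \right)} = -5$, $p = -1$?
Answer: $-15$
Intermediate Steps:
$G{\left(m,o \right)} = 4 o$
$V{\left(T,X \right)} = - 4 T$ ($V{\left(T,X \right)} = 4 T \left(-1\right) = - 4 T$)
$v{\left(L,r \right)} = - \frac{3}{4 L}$ ($v{\left(L,r \right)} = \frac{3}{\left(-4\right) L} = 3 \left(- \frac{1}{4 L}\right) = - \frac{3}{4 L}$)
$d = - \frac{3}{8}$ ($d = - \frac{3}{4 \cdot 2} = \left(- \frac{3}{4}\right) \frac{1}{2} = - \frac{3}{8} \approx -0.375$)
$d \left(-40\right) \left(-1\right) = \left(- \frac{3}{8}\right) \left(-40\right) \left(-1\right) = 15 \left(-1\right) = -15$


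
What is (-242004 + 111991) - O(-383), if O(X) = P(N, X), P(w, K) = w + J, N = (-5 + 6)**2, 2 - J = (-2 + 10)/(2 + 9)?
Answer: -1430168/11 ≈ -1.3002e+5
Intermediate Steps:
J = 14/11 (J = 2 - (-2 + 10)/(2 + 9) = 2 - 8/11 = 14/11 ≈ 1.2727)
N = 1 (N = 1**2 = 1)
P(w, K) = 14/11 + w (P(w, K) = w + 14/11 = 14/11 + w)
O(X) = 25/11 (O(X) = 14/11 + 1 = 25/11)
(-242004 + 111991) - O(-383) = (-242004 + 111991) - 1*25/11 = -130013 - 25/11 = -1430168/11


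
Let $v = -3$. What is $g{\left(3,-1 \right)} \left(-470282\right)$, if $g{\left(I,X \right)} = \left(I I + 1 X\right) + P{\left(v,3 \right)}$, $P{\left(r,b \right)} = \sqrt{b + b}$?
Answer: $-3762256 - 470282 \sqrt{6} \approx -4.9142 \cdot 10^{6}$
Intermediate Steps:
$P{\left(r,b \right)} = \sqrt{2} \sqrt{b}$ ($P{\left(r,b \right)} = \sqrt{2 b} = \sqrt{2} \sqrt{b}$)
$g{\left(I,X \right)} = X + \sqrt{6} + I^{2}$ ($g{\left(I,X \right)} = \left(I I + 1 X\right) + \sqrt{2} \sqrt{3} = \left(I^{2} + X\right) + \sqrt{6} = \left(X + I^{2}\right) + \sqrt{6} = X + \sqrt{6} + I^{2}$)
$g{\left(3,-1 \right)} \left(-470282\right) = \left(-1 + \sqrt{6} + 3^{2}\right) \left(-470282\right) = \left(-1 + \sqrt{6} + 9\right) \left(-470282\right) = \left(8 + \sqrt{6}\right) \left(-470282\right) = -3762256 - 470282 \sqrt{6}$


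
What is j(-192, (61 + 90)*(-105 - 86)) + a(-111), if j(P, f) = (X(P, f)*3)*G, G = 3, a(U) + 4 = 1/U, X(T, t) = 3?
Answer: 2552/111 ≈ 22.991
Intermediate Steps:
a(U) = -4 + 1/U
j(P, f) = 27 (j(P, f) = (3*3)*3 = 9*3 = 27)
j(-192, (61 + 90)*(-105 - 86)) + a(-111) = 27 + (-4 + 1/(-111)) = 27 + (-4 - 1/111) = 27 - 445/111 = 2552/111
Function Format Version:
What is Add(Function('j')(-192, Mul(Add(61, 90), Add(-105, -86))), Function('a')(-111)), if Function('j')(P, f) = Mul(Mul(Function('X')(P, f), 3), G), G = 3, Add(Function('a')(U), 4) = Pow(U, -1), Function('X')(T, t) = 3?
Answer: Rational(2552, 111) ≈ 22.991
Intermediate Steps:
Function('a')(U) = Add(-4, Pow(U, -1))
Function('j')(P, f) = 27 (Function('j')(P, f) = Mul(Mul(3, 3), 3) = Mul(9, 3) = 27)
Add(Function('j')(-192, Mul(Add(61, 90), Add(-105, -86))), Function('a')(-111)) = Add(27, Add(-4, Pow(-111, -1))) = Add(27, Add(-4, Rational(-1, 111))) = Add(27, Rational(-445, 111)) = Rational(2552, 111)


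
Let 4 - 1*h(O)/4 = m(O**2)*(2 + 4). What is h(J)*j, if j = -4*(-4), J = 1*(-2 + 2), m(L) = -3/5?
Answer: 2432/5 ≈ 486.40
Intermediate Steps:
m(L) = -3/5 (m(L) = -3*1/5 = -3/5)
J = 0 (J = 1*0 = 0)
h(O) = 152/5 (h(O) = 16 - (-12)*(2 + 4)/5 = 16 - (-12)*6/5 = 16 - 4*(-18/5) = 16 + 72/5 = 152/5)
j = 16
h(J)*j = (152/5)*16 = 2432/5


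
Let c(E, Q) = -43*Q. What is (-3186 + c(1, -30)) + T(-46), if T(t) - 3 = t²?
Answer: 223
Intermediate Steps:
T(t) = 3 + t²
(-3186 + c(1, -30)) + T(-46) = (-3186 - 43*(-30)) + (3 + (-46)²) = (-3186 + 1290) + (3 + 2116) = -1896 + 2119 = 223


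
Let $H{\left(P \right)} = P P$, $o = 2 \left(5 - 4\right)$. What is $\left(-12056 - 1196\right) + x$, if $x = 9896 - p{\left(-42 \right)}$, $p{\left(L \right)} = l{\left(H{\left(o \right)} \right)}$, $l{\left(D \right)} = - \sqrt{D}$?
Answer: $-3354$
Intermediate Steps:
$o = 2$ ($o = 2 \cdot 1 = 2$)
$H{\left(P \right)} = P^{2}$
$p{\left(L \right)} = -2$ ($p{\left(L \right)} = - \sqrt{2^{2}} = - \sqrt{4} = \left(-1\right) 2 = -2$)
$x = 9898$ ($x = 9896 - -2 = 9896 + 2 = 9898$)
$\left(-12056 - 1196\right) + x = \left(-12056 - 1196\right) + 9898 = -13252 + 9898 = -3354$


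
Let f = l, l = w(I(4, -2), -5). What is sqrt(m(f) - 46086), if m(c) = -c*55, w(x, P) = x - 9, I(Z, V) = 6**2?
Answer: I*sqrt(47571) ≈ 218.11*I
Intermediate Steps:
I(Z, V) = 36
w(x, P) = -9 + x
l = 27 (l = -9 + 36 = 27)
f = 27
m(c) = -55*c
sqrt(m(f) - 46086) = sqrt(-55*27 - 46086) = sqrt(-1485 - 46086) = sqrt(-47571) = I*sqrt(47571)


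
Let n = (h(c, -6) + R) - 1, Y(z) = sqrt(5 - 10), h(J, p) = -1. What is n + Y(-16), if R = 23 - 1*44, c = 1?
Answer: -23 + I*sqrt(5) ≈ -23.0 + 2.2361*I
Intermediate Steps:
R = -21 (R = 23 - 44 = -21)
Y(z) = I*sqrt(5) (Y(z) = sqrt(-5) = I*sqrt(5))
n = -23 (n = (-1 - 21) - 1 = -22 - 1 = -23)
n + Y(-16) = -23 + I*sqrt(5)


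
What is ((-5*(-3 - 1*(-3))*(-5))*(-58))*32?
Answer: 0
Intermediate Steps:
((-5*(-3 - 1*(-3))*(-5))*(-58))*32 = ((-5*(-3 + 3)*(-5))*(-58))*32 = ((-5*0*(-5))*(-58))*32 = ((0*(-5))*(-58))*32 = (0*(-58))*32 = 0*32 = 0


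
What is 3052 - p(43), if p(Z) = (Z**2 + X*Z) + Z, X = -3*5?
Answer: 1805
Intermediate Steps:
X = -15
p(Z) = Z**2 - 14*Z (p(Z) = (Z**2 - 15*Z) + Z = Z**2 - 14*Z)
3052 - p(43) = 3052 - 43*(-14 + 43) = 3052 - 43*29 = 3052 - 1*1247 = 3052 - 1247 = 1805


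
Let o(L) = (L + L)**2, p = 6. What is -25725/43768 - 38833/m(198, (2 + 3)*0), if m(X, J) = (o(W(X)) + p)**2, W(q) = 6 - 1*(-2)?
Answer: -866377411/751102648 ≈ -1.1535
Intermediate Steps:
W(q) = 8 (W(q) = 6 + 2 = 8)
o(L) = 4*L**2 (o(L) = (2*L)**2 = 4*L**2)
m(X, J) = 68644 (m(X, J) = (4*8**2 + 6)**2 = (4*64 + 6)**2 = (256 + 6)**2 = 262**2 = 68644)
-25725/43768 - 38833/m(198, (2 + 3)*0) = -25725/43768 - 38833/68644 = -866377411/751102648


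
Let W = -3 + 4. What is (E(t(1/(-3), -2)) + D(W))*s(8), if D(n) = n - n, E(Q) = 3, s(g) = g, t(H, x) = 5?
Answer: 24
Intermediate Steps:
W = 1
D(n) = 0
(E(t(1/(-3), -2)) + D(W))*s(8) = (3 + 0)*8 = 3*8 = 24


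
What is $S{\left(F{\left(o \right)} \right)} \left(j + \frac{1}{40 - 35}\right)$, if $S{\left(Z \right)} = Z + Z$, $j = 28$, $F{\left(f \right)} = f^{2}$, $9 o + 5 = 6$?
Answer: $\frac{94}{135} \approx 0.6963$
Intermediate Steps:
$o = \frac{1}{9}$ ($o = - \frac{5}{9} + \frac{1}{9} \cdot 6 = - \frac{5}{9} + \frac{2}{3} = \frac{1}{9} \approx 0.11111$)
$S{\left(Z \right)} = 2 Z$
$S{\left(F{\left(o \right)} \right)} \left(j + \frac{1}{40 - 35}\right) = \frac{2}{81} \left(28 + \frac{1}{40 - 35}\right) = 2 \cdot \frac{1}{81} \left(28 + \frac{1}{5}\right) = \frac{2 \left(28 + \frac{1}{5}\right)}{81} = \frac{2}{81} \cdot \frac{141}{5} = \frac{94}{135}$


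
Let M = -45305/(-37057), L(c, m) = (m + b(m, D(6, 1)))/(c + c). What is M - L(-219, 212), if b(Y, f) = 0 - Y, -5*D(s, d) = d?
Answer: 45305/37057 ≈ 1.2226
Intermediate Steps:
D(s, d) = -d/5
b(Y, f) = -Y
L(c, m) = 0 (L(c, m) = (m - m)/(c + c) = 0/((2*c)) = 0*(1/(2*c)) = 0)
M = 45305/37057 (M = -45305*(-1/37057) = 45305/37057 ≈ 1.2226)
M - L(-219, 212) = 45305/37057 - 1*0 = 45305/37057 + 0 = 45305/37057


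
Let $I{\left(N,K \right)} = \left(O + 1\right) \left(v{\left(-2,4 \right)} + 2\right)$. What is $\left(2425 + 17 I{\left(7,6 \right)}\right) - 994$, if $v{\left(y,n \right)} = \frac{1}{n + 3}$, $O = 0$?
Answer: $\frac{10272}{7} \approx 1467.4$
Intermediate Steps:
$v{\left(y,n \right)} = \frac{1}{3 + n}$
$I{\left(N,K \right)} = \frac{15}{7}$ ($I{\left(N,K \right)} = \left(0 + 1\right) \left(\frac{1}{3 + 4} + 2\right) = 1 \left(\frac{1}{7} + 2\right) = 1 \cdot \frac{15}{7} = \frac{15}{7}$)
$\left(2425 + 17 I{\left(7,6 \right)}\right) - 994 = \left(2425 + 17 \cdot \frac{15}{7}\right) - 994 = \left(2425 + \frac{255}{7}\right) - 994 = \frac{17230}{7} - 994 = \frac{10272}{7}$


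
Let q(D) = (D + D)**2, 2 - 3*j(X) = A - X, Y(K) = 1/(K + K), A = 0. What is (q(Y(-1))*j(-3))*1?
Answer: -1/3 ≈ -0.33333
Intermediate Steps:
Y(K) = 1/(2*K)
j(X) = 2/3 + X/3 (j(X) = 2/3 - (0 - X)/3 = 2/3 - (-1)*X/3 = 2/3 + X/3)
q(D) = 4*D**2 (q(D) = (2*D)**2 = 4*D**2)
(q(Y(-1))*j(-3))*1 = ((4*((1/2)/(-1))**2)*(2/3 + (1/3)*(-3)))*1 = ((4*((1/2)*(-1))**2)*(2/3 - 1))*1 = ((4*(-1/2)**2)*(-1/3))*1 = ((4*(1/4))*(-1/3))*1 = (1*(-1/3))*1 = -1/3*1 = -1/3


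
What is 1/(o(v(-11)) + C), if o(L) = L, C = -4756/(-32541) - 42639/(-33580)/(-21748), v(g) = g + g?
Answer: -23764622011440/519349775240339 ≈ -0.045758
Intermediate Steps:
v(g) = 2*g
C = 3471909011341/23764622011440 (C = -4756*(-1/32541) - 42639*(-1/33580)*(-1/21748) = 4756/32541 + (42639/33580)*(-1/21748) = 4756/32541 - 42639/730297840 = 3471909011341/23764622011440 ≈ 0.14610)
1/(o(v(-11)) + C) = 1/(2*(-11) + 3471909011341/23764622011440) = 1/(-22 + 3471909011341/23764622011440) = 1/(-519349775240339/23764622011440) = -23764622011440/519349775240339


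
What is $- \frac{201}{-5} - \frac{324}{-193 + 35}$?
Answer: $\frac{16689}{395} \approx 42.251$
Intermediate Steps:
$- \frac{201}{-5} - \frac{324}{-193 + 35} = \left(-201\right) \left(- \frac{1}{5}\right) - \frac{324}{-158} = \frac{201}{5} - - \frac{162}{79} = \frac{201}{5} + \frac{162}{79} = \frac{16689}{395}$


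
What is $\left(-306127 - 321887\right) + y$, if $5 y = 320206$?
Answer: $- \frac{2819864}{5} \approx -5.6397 \cdot 10^{5}$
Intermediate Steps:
$y = \frac{320206}{5}$ ($y = \frac{1}{5} \cdot 320206 = \frac{320206}{5} \approx 64041.0$)
$\left(-306127 - 321887\right) + y = \left(-306127 - 321887\right) + \frac{320206}{5} = -628014 + \frac{320206}{5} = - \frac{2819864}{5}$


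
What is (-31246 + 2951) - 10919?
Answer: -39214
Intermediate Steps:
(-31246 + 2951) - 10919 = -28295 - 10919 = -39214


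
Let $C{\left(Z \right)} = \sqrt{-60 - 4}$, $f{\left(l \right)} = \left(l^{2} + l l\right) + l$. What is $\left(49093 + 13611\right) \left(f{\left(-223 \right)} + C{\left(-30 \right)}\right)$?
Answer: $6222431440 + 501632 i \approx 6.2224 \cdot 10^{9} + 5.0163 \cdot 10^{5} i$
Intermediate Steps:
$f{\left(l \right)} = l + 2 l^{2}$ ($f{\left(l \right)} = \left(l^{2} + l^{2}\right) + l = 2 l^{2} + l = l + 2 l^{2}$)
$C{\left(Z \right)} = 8 i$ ($C{\left(Z \right)} = \sqrt{-64} = 8 i$)
$\left(49093 + 13611\right) \left(f{\left(-223 \right)} + C{\left(-30 \right)}\right) = \left(49093 + 13611\right) \left(- 223 \left(1 + 2 \left(-223\right)\right) + 8 i\right) = 62704 \left(- 223 \left(1 - 446\right) + 8 i\right) = 62704 \left(\left(-223\right) \left(-445\right) + 8 i\right) = 62704 \left(99235 + 8 i\right) = 6222431440 + 501632 i$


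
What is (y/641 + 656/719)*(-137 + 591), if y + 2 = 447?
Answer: 336164754/460879 ≈ 729.40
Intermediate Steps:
y = 445 (y = -2 + 447 = 445)
(y/641 + 656/719)*(-137 + 591) = (445/641 + 656/719)*(-137 + 591) = (445*(1/641) + 656*(1/719))*454 = (445/641 + 656/719)*454 = (740451/460879)*454 = 336164754/460879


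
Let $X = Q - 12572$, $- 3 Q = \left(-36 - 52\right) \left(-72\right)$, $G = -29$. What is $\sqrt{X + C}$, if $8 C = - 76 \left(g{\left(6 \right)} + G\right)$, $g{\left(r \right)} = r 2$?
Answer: $\frac{i \sqrt{58090}}{2} \approx 120.51 i$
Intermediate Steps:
$g{\left(r \right)} = 2 r$
$Q = -2112$ ($Q = - \frac{\left(-36 - 52\right) \left(-72\right)}{3} = - \frac{\left(-88\right) \left(-72\right)}{3} = \left(- \frac{1}{3}\right) 6336 = -2112$)
$C = \frac{323}{2}$ ($C = \frac{\left(-76\right) \left(2 \cdot 6 - 29\right)}{8} = \frac{\left(-76\right) \left(12 - 29\right)}{8} = \frac{\left(-76\right) \left(-17\right)}{8} = \frac{1}{8} \cdot 1292 = \frac{323}{2} \approx 161.5$)
$X = -14684$ ($X = -2112 - 12572 = -14684$)
$\sqrt{X + C} = \sqrt{-14684 + \frac{323}{2}} = \sqrt{- \frac{29045}{2}} = \frac{i \sqrt{58090}}{2}$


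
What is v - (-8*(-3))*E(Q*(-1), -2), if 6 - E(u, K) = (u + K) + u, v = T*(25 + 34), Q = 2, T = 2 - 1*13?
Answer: -937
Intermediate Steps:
T = -11 (T = 2 - 13 = -11)
v = -649 (v = -11*(25 + 34) = -11*59 = -649)
E(u, K) = 6 - K - 2*u (E(u, K) = 6 - ((u + K) + u) = 6 - ((K + u) + u) = 6 - (K + 2*u) = 6 + (-K - 2*u) = 6 - K - 2*u)
v - (-8*(-3))*E(Q*(-1), -2) = -649 - (-8*(-3))*(6 - 1*(-2) - 4*(-1)) = -649 - (-4*(-6))*(6 + 2 - 2*(-2)) = -649 - 24*(6 + 2 + 4) = -649 - 24*12 = -649 - 1*288 = -649 - 288 = -937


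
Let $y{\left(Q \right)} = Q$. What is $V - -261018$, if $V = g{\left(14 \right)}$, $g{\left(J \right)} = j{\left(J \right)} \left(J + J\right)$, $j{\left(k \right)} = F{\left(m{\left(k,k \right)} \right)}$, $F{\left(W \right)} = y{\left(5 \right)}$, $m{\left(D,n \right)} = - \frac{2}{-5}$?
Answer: $261158$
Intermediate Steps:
$m{\left(D,n \right)} = \frac{2}{5}$ ($m{\left(D,n \right)} = \left(-2\right) \left(- \frac{1}{5}\right) = \frac{2}{5}$)
$F{\left(W \right)} = 5$
$j{\left(k \right)} = 5$
$g{\left(J \right)} = 10 J$ ($g{\left(J \right)} = 5 \left(J + J\right) = 5 \cdot 2 J = 10 J$)
$V = 140$ ($V = 10 \cdot 14 = 140$)
$V - -261018 = 140 - -261018 = 140 + 261018 = 261158$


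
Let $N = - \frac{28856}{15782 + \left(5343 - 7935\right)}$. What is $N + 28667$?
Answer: $\frac{189044437}{6595} \approx 28665.0$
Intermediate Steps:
$N = - \frac{14428}{6595}$ ($N = - \frac{28856}{15782 + \left(5343 - 7935\right)} = - \frac{28856}{15782 - 2592} = - \frac{28856}{13190} = \left(-28856\right) \frac{1}{13190} = - \frac{14428}{6595} \approx -2.1877$)
$N + 28667 = - \frac{14428}{6595} + 28667 = \frac{189044437}{6595}$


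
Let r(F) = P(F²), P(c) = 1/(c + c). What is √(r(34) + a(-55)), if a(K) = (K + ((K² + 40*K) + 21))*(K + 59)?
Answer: √14630338/68 ≈ 56.249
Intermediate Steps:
P(c) = 1/(2*c)
r(F) = 1/(2*F²) (r(F) = 1/(2*(F²)) = 1/(2*F²))
a(K) = (59 + K)*(21 + K² + 41*K) (a(K) = (K + (21 + K² + 40*K))*(59 + K) = (21 + K² + 41*K)*(59 + K) = (59 + K)*(21 + K² + 41*K))
√(r(34) + a(-55)) = √((½)/34² + (1239 + (-55)³ + 100*(-55)² + 2440*(-55))) = √((½)*(1/1156) + (1239 - 166375 + 100*3025 - 134200)) = √(1/2312 + (1239 - 166375 + 302500 - 134200)) = √(1/2312 + 3164) = √(7315169/2312) = √14630338/68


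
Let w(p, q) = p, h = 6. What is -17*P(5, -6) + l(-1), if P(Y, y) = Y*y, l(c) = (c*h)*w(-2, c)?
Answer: 522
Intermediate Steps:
l(c) = -12*c (l(c) = (c*6)*(-2) = (6*c)*(-2) = -12*c)
-17*P(5, -6) + l(-1) = -85*(-6) - 12*(-1) = -17*(-30) + 12 = 510 + 12 = 522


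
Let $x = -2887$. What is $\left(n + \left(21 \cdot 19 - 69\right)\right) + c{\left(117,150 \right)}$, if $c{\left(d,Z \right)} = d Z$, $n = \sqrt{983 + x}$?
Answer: $17880 + 4 i \sqrt{119} \approx 17880.0 + 43.635 i$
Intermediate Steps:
$n = 4 i \sqrt{119}$ ($n = \sqrt{983 - 2887} = \sqrt{-1904} = 4 i \sqrt{119} \approx 43.635 i$)
$c{\left(d,Z \right)} = Z d$
$\left(n + \left(21 \cdot 19 - 69\right)\right) + c{\left(117,150 \right)} = \left(4 i \sqrt{119} + \left(21 \cdot 19 - 69\right)\right) + 150 \cdot 117 = \left(4 i \sqrt{119} + \left(399 - 69\right)\right) + 17550 = \left(4 i \sqrt{119} + 330\right) + 17550 = \left(330 + 4 i \sqrt{119}\right) + 17550 = 17880 + 4 i \sqrt{119}$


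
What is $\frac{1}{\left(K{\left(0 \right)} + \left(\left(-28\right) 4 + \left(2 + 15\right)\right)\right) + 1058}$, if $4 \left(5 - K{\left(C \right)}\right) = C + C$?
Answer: $\frac{1}{968} \approx 0.0010331$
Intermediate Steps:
$K{\left(C \right)} = 5 - \frac{C}{2}$ ($K{\left(C \right)} = 5 - \frac{C + C}{4} = 5 - \frac{2 C}{4} = 5 - \frac{C}{2}$)
$\frac{1}{\left(K{\left(0 \right)} + \left(\left(-28\right) 4 + \left(2 + 15\right)\right)\right) + 1058} = \frac{1}{\left(\left(5 - 0\right) + \left(\left(-28\right) 4 + \left(2 + 15\right)\right)\right) + 1058} = \frac{1}{\left(\left(5 + 0\right) + \left(-112 + 17\right)\right) + 1058} = \frac{1}{\left(5 - 95\right) + 1058} = \frac{1}{-90 + 1058} = \frac{1}{968}$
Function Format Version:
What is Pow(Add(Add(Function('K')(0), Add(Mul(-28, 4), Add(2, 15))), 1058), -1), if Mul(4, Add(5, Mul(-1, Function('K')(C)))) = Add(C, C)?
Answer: Rational(1, 968) ≈ 0.0010331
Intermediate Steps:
Function('K')(C) = Add(5, Mul(Rational(-1, 2), C)) (Function('K')(C) = Add(5, Mul(Rational(-1, 4), Add(C, C))) = Add(5, Mul(Rational(-1, 4), Mul(2, C))) = Add(5, Mul(Rational(-1, 2), C)))
Pow(Add(Add(Function('K')(0), Add(Mul(-28, 4), Add(2, 15))), 1058), -1) = Pow(Add(Add(Add(5, Mul(Rational(-1, 2), 0)), Add(Mul(-28, 4), Add(2, 15))), 1058), -1) = Pow(Add(Add(Add(5, 0), Add(-112, 17)), 1058), -1) = Pow(Add(Add(5, -95), 1058), -1) = Pow(Add(-90, 1058), -1) = Pow(968, -1) = Rational(1, 968)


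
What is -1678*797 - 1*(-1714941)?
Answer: 377575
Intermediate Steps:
-1678*797 - 1*(-1714941) = -1337366 + 1714941 = 377575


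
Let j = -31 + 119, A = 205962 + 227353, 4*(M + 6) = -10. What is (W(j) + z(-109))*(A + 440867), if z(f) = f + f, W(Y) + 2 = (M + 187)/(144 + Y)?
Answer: -44462207793/232 ≈ -1.9165e+8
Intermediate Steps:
M = -17/2 (M = -6 + (¼)*(-10) = -6 - 5/2 = -17/2 ≈ -8.5000)
A = 433315
j = 88
W(Y) = -2 + 357/(2*(144 + Y)) (W(Y) = -2 + (-17/2 + 187)/(144 + Y) = -2 + 357/(2*(144 + Y)))
z(f) = 2*f
(W(j) + z(-109))*(A + 440867) = ((-219 - 4*88)/(2*(144 + 88)) + 2*(-109))*(433315 + 440867) = ((½)*(-219 - 352)/232 - 218)*874182 = ((½)*(1/232)*(-571) - 218)*874182 = (-571/464 - 218)*874182 = -101723/464*874182 = -44462207793/232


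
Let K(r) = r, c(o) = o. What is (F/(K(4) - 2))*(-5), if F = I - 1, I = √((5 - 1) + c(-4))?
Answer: 5/2 ≈ 2.5000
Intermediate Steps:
I = 0 (I = √((5 - 1) - 4) = √(4 - 4) = √0 = 0)
F = -1 (F = 0 - 1 = -1)
(F/(K(4) - 2))*(-5) = -1/(4 - 2)*(-5) = -1/2*(-5) = -1*½*(-5) = -½*(-5) = 5/2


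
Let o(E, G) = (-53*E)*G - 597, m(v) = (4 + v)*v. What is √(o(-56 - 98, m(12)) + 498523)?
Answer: √2065030 ≈ 1437.0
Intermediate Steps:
m(v) = v*(4 + v)
o(E, G) = -597 - 53*E*G (o(E, G) = -53*E*G - 597 = -597 - 53*E*G)
√(o(-56 - 98, m(12)) + 498523) = √((-597 - 53*(-56 - 98)*12*(4 + 12)) + 498523) = √((-597 - 53*(-154)*12*16) + 498523) = √((-597 - 53*(-154)*192) + 498523) = √((-597 + 1567104) + 498523) = √(1566507 + 498523) = √2065030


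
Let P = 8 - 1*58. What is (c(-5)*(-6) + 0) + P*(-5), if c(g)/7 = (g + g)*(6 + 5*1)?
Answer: 4870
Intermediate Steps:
c(g) = 154*g (c(g) = 7*((g + g)*(6 + 5*1)) = 7*((2*g)*(6 + 5)) = 7*((2*g)*11) = 7*(22*g) = 154*g)
P = -50 (P = 8 - 58 = -50)
(c(-5)*(-6) + 0) + P*(-5) = ((154*(-5))*(-6) + 0) - 50*(-5) = (-770*(-6) + 0) + 250 = (4620 + 0) + 250 = 4620 + 250 = 4870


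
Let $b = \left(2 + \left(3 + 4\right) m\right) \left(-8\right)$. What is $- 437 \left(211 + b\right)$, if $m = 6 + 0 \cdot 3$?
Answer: $61617$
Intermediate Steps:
$m = 6$ ($m = 6 + 0 = 6$)
$b = -352$ ($b = \left(2 + \left(3 + 4\right) 6\right) \left(-8\right) = \left(2 + 7 \cdot 6\right) \left(-8\right) = \left(2 + 42\right) \left(-8\right) = 44 \left(-8\right) = -352$)
$- 437 \left(211 + b\right) = - 437 \left(211 - 352\right) = \left(-437\right) \left(-141\right) = 61617$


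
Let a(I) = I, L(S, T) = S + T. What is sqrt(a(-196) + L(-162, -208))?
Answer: I*sqrt(566) ≈ 23.791*I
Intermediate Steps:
sqrt(a(-196) + L(-162, -208)) = sqrt(-196 + (-162 - 208)) = sqrt(-196 - 370) = sqrt(-566) = I*sqrt(566)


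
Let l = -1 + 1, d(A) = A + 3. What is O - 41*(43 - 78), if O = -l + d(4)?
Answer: 1442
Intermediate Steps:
d(A) = 3 + A
l = 0
O = 7 (O = -1*0 + (3 + 4) = 0 + 7 = 7)
O - 41*(43 - 78) = 7 - 41*(43 - 78) = 7 - 41*(-35) = 7 + 1435 = 1442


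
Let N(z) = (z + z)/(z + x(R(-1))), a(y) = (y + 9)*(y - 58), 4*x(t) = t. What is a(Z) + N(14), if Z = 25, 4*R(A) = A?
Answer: -249758/223 ≈ -1120.0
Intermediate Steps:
R(A) = A/4
x(t) = t/4
a(y) = (-58 + y)*(9 + y) (a(y) = (9 + y)*(-58 + y) = (-58 + y)*(9 + y))
N(z) = 2*z/(-1/16 + z) (N(z) = (z + z)/(z + ((¼)*(-1))/4) = (2*z)/(z + (¼)*(-¼)) = (2*z)/(z - 1/16) = (2*z)/(-1/16 + z) = 2*z/(-1/16 + z))
a(Z) + N(14) = (-522 + 25² - 49*25) + 32*14/(-1 + 16*14) = (-522 + 625 - 1225) + 32*14/(-1 + 224) = -1122 + 32*14/223 = -1122 + 32*14*(1/223) = -1122 + 448/223 = -249758/223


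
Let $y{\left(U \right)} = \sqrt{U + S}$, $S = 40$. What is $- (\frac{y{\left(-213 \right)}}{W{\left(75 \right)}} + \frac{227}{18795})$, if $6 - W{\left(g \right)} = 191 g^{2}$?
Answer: $- \frac{227}{18795} + \frac{i \sqrt{173}}{1074369} \approx -0.012078 + 1.2242 \cdot 10^{-5} i$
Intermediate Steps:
$y{\left(U \right)} = \sqrt{40 + U}$ ($y{\left(U \right)} = \sqrt{U + 40} = \sqrt{40 + U}$)
$W{\left(g \right)} = 6 - 191 g^{2}$
$- (\frac{y{\left(-213 \right)}}{W{\left(75 \right)}} + \frac{227}{18795}) = - (\frac{\sqrt{40 - 213}}{6 - 191 \cdot 75^{2}} + \frac{227}{18795}) = - (\frac{\sqrt{-173}}{6 - 1074375} + 227 \cdot \frac{1}{18795}) = - (\frac{i \sqrt{173}}{6 - 1074375} + \frac{227}{18795}) = - (\frac{i \sqrt{173}}{-1074369} + \frac{227}{18795}) = - (i \sqrt{173} \left(- \frac{1}{1074369}\right) + \frac{227}{18795}) = - (- \frac{i \sqrt{173}}{1074369} + \frac{227}{18795}) = - (\frac{227}{18795} - \frac{i \sqrt{173}}{1074369}) = - \frac{227}{18795} + \frac{i \sqrt{173}}{1074369}$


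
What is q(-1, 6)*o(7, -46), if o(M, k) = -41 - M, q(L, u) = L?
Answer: 48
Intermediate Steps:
q(-1, 6)*o(7, -46) = -(-41 - 1*7) = -(-41 - 7) = -1*(-48) = 48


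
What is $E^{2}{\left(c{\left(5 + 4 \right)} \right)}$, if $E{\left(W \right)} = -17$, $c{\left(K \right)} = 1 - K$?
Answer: $289$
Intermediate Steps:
$E^{2}{\left(c{\left(5 + 4 \right)} \right)} = \left(-17\right)^{2} = 289$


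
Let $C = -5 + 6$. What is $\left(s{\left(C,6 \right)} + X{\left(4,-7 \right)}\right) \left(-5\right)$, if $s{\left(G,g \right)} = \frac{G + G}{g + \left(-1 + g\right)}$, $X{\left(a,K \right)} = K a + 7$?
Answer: $\frac{1145}{11} \approx 104.09$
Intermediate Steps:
$X{\left(a,K \right)} = 7 + K a$
$C = 1$
$s{\left(G,g \right)} = \frac{2 G}{-1 + 2 g}$
$\left(s{\left(C,6 \right)} + X{\left(4,-7 \right)}\right) \left(-5\right) = \left(2 \cdot 1 \frac{1}{-1 + 2 \cdot 6} + \left(7 - 28\right)\right) \left(-5\right) = \left(2 \cdot 1 \frac{1}{-1 + 12} + \left(7 - 28\right)\right) \left(-5\right) = \left(2 \cdot 1 \cdot \frac{1}{11} - 21\right) \left(-5\right) = \left(\frac{2}{11} - 21\right) \left(-5\right) = \left(- \frac{229}{11}\right) \left(-5\right) = \frac{1145}{11}$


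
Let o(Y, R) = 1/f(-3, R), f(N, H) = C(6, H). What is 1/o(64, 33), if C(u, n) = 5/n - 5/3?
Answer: -50/33 ≈ -1.5152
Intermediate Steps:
C(u, n) = -5/3 + 5/n (C(u, n) = 5/n - 5*⅓ = 5/n - 5/3 = -5/3 + 5/n)
f(N, H) = -5/3 + 5/H
o(Y, R) = 1/(-5/3 + 5/R)
1/o(64, 33) = 1/(-3*33/(-15 + 5*33)) = 1/(-3*33/(-15 + 165)) = 1/(-3*33/150) = 1/(-3*33*1/150) = 1/(-33/50) = -50/33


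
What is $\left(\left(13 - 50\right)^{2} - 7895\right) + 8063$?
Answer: $1537$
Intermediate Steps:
$\left(\left(13 - 50\right)^{2} - 7895\right) + 8063 = \left(\left(-37\right)^{2} - 7895\right) + 8063 = \left(1369 - 7895\right) + 8063 = -6526 + 8063 = 1537$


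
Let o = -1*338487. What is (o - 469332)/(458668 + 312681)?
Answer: -807819/771349 ≈ -1.0473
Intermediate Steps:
o = -338487
(o - 469332)/(458668 + 312681) = (-338487 - 469332)/(458668 + 312681) = -807819/771349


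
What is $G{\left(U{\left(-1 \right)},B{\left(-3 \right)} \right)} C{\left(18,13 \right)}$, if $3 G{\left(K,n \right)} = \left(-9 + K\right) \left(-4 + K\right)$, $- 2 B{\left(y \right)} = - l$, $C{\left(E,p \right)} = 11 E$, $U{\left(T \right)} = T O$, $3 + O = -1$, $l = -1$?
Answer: $0$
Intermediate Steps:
$O = -4$ ($O = -3 - 1 = -4$)
$U{\left(T \right)} = - 4 T$ ($U{\left(T \right)} = T \left(-4\right) = - 4 T$)
$B{\left(y \right)} = - \frac{1}{2}$ ($B{\left(y \right)} = - \frac{\left(-1\right) \left(-1\right)}{2} = \left(- \frac{1}{2}\right) 1 = - \frac{1}{2}$)
$G{\left(K,n \right)} = \frac{\left(-9 + K\right) \left(-4 + K\right)}{3}$
$G{\left(U{\left(-1 \right)},B{\left(-3 \right)} \right)} C{\left(18,13 \right)} = \left(12 - \frac{13 \left(\left(-4\right) \left(-1\right)\right)}{3} + \frac{\left(\left(-4\right) \left(-1\right)\right)^{2}}{3}\right) 11 \cdot 18 = \left(12 - \frac{52}{3} + \frac{4^{2}}{3}\right) 198 = \left(12 - \frac{52}{3} + \frac{1}{3} \cdot 16\right) 198 = \left(12 - \frac{52}{3} + \frac{16}{3}\right) 198 = 0 \cdot 198 = 0$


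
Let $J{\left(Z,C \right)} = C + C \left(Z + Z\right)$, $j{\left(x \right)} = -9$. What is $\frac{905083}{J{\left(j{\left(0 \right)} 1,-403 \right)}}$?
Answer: $\frac{905083}{6851} \approx 132.11$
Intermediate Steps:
$J{\left(Z,C \right)} = C + 2 C Z$ ($J{\left(Z,C \right)} = C + C 2 Z = C + 2 C Z$)
$\frac{905083}{J{\left(j{\left(0 \right)} 1,-403 \right)}} = \frac{905083}{\left(-403\right) \left(1 + 2 \left(\left(-9\right) 1\right)\right)} = \frac{905083}{\left(-403\right) \left(1 + 2 \left(-9\right)\right)} = \frac{905083}{\left(-403\right) \left(1 - 18\right)} = \frac{905083}{\left(-403\right) \left(-17\right)} = \frac{905083}{6851}$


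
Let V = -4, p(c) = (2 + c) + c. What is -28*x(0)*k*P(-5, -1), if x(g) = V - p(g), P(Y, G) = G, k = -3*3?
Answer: 1512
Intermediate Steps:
p(c) = 2 + 2*c
k = -9
x(g) = -6 - 2*g (x(g) = -4 - (2 + 2*g) = -4 + (-2 - 2*g) = -6 - 2*g)
-28*x(0)*k*P(-5, -1) = -28*(-6 - 2*0)*(-9)*(-1) = -28*(-6 + 0)*(-9)*(-1) = -28*(-6*(-9))*(-1) = -1512*(-1) = -28*(-54) = 1512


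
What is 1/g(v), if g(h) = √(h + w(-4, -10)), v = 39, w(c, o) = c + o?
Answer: ⅕ ≈ 0.20000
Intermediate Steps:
g(h) = √(-14 + h) (g(h) = √(h + (-4 - 10)) = √(h - 14) = √(-14 + h))
1/g(v) = 1/(√(-14 + 39)) = 1/(√25) = 1/5 = ⅕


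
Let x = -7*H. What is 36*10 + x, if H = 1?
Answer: 353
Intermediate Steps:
x = -7 (x = -7*1 = -7)
36*10 + x = 36*10 - 7 = 360 - 7 = 353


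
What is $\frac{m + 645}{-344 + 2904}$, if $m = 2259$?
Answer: $\frac{363}{320} \approx 1.1344$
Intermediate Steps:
$\frac{m + 645}{-344 + 2904} = \frac{2259 + 645}{-344 + 2904} = \frac{2904}{2560} = 2904 \cdot \frac{1}{2560} = \frac{363}{320}$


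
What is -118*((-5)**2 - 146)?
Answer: 14278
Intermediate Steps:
-118*((-5)**2 - 146) = -118*(25 - 146) = -118*(-121) = 14278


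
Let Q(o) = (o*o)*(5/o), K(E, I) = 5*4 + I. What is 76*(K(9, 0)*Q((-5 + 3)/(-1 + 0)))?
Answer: 15200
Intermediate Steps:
K(E, I) = 20 + I
Q(o) = 5*o (Q(o) = o**2*(5/o) = 5*o)
76*(K(9, 0)*Q((-5 + 3)/(-1 + 0))) = 76*((20 + 0)*(5*((-5 + 3)/(-1 + 0)))) = 76*(20*(5*(-2/(-1)))) = 76*(20*(5*(-2*(-1)))) = 76*(20*(5*2)) = 76*(20*10) = 76*200 = 15200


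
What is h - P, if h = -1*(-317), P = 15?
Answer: 302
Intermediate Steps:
h = 317
h - P = 317 - 1*15 = 317 - 15 = 302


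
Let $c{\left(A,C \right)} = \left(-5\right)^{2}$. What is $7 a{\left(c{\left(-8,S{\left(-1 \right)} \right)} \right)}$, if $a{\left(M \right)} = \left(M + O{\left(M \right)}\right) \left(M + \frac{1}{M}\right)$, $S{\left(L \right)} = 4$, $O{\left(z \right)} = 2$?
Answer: $\frac{118314}{25} \approx 4732.6$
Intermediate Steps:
$c{\left(A,C \right)} = 25$
$a{\left(M \right)} = \left(2 + M\right) \left(M + \frac{1}{M}\right)$ ($a{\left(M \right)} = \left(M + 2\right) \left(M + \frac{1}{M}\right) = \left(2 + M\right) \left(M + \frac{1}{M}\right)$)
$7 a{\left(c{\left(-8,S{\left(-1 \right)} \right)} \right)} = 7 \left(1 + 25^{2} + 2 \cdot 25 + \frac{2}{25}\right) = 7 \left(1 + 625 + 50 + 2 \cdot \frac{1}{25}\right) = 7 \left(1 + 625 + 50 + \frac{2}{25}\right) = 7 \cdot \frac{16902}{25} = \frac{118314}{25}$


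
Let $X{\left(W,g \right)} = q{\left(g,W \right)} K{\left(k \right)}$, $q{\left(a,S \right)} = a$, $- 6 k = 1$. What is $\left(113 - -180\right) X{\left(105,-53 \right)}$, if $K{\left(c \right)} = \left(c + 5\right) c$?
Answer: $\frac{450341}{36} \approx 12509.0$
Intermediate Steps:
$k = - \frac{1}{6}$ ($k = \left(- \frac{1}{6}\right) 1 = - \frac{1}{6} \approx -0.16667$)
$K{\left(c \right)} = c \left(5 + c\right)$ ($K{\left(c \right)} = \left(5 + c\right) c = c \left(5 + c\right)$)
$X{\left(W,g \right)} = - \frac{29 g}{36}$ ($X{\left(W,g \right)} = g \left(- \frac{5 - \frac{1}{6}}{6}\right) = g \left(\left(- \frac{1}{6}\right) \frac{29}{6}\right) = g \left(- \frac{29}{36}\right) = - \frac{29 g}{36}$)
$\left(113 - -180\right) X{\left(105,-53 \right)} = \left(113 - -180\right) \left(\left(- \frac{29}{36}\right) \left(-53\right)\right) = \left(113 + 180\right) \frac{1537}{36} = 293 \cdot \frac{1537}{36} = \frac{450341}{36}$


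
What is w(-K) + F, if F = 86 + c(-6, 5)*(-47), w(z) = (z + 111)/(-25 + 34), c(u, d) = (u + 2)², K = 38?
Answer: -5921/9 ≈ -657.89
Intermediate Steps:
c(u, d) = (2 + u)²
w(z) = 37/3 + z/9 (w(z) = (111 + z)/9 = (111 + z)*(⅑) = 37/3 + z/9)
F = -666 (F = 86 + (2 - 6)²*(-47) = 86 + (-4)²*(-47) = 86 + 16*(-47) = 86 - 752 = -666)
w(-K) + F = (37/3 + (-1*38)/9) - 666 = (37/3 + (⅑)*(-38)) - 666 = (37/3 - 38/9) - 666 = 73/9 - 666 = -5921/9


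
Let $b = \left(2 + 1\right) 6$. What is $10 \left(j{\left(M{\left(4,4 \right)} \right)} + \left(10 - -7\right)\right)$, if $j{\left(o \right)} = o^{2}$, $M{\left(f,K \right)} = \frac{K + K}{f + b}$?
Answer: $\frac{20730}{121} \approx 171.32$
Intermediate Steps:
$b = 18$ ($b = 3 \cdot 6 = 18$)
$M{\left(f,K \right)} = \frac{2 K}{18 + f}$ ($M{\left(f,K \right)} = \frac{K + K}{f + 18} = \frac{2 K}{18 + f}$)
$10 \left(j{\left(M{\left(4,4 \right)} \right)} + \left(10 - -7\right)\right) = 10 \left(\left(2 \cdot 4 \frac{1}{18 + 4}\right)^{2} + \left(10 - -7\right)\right) = 10 \left(\left(2 \cdot 4 \cdot \frac{1}{22}\right)^{2} + \left(10 + 7\right)\right) = 10 \left(\left(2 \cdot 4 \cdot \frac{1}{22}\right)^{2} + 17\right) = 10 \left(\left(\frac{4}{11}\right)^{2} + 17\right) = 10 \left(\frac{16}{121} + 17\right) = 10 \cdot \frac{2073}{121} = \frac{20730}{121}$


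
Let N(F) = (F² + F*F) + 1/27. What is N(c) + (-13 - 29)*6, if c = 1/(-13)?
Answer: -1149653/4563 ≈ -251.95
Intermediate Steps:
c = -1/13 ≈ -0.076923
N(F) = 1/27 + 2*F² (N(F) = (F² + F²) + 1/27 = 2*F² + 1/27 = 1/27 + 2*F²)
N(c) + (-13 - 29)*6 = (1/27 + 2*(-1/13)²) + (-13 - 29)*6 = (1/27 + 2*(1/169)) - 42*6 = (1/27 + 2/169) - 252 = 223/4563 - 252 = -1149653/4563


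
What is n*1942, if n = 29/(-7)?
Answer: -56318/7 ≈ -8045.4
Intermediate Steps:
n = -29/7 (n = 29*(-⅐) = -29/7 ≈ -4.1429)
n*1942 = -29/7*1942 = -56318/7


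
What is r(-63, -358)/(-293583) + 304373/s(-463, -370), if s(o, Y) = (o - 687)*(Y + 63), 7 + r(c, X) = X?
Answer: 89487601709/103649478150 ≈ 0.86337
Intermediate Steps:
r(c, X) = -7 + X
s(o, Y) = (-687 + o)*(63 + Y)
r(-63, -358)/(-293583) + 304373/s(-463, -370) = (-7 - 358)/(-293583) + 304373/(-43281 - 687*(-370) + 63*(-463) - 370*(-463)) = -365*(-1/293583) + 304373/(-43281 + 254190 - 29169 + 171310) = 365/293583 + 304373/353050 = 89487601709/103649478150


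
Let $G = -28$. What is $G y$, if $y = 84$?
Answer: $-2352$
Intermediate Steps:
$G y = \left(-28\right) 84 = -2352$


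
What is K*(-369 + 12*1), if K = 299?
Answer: -106743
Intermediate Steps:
K*(-369 + 12*1) = 299*(-369 + 12*1) = 299*(-369 + 12) = 299*(-357) = -106743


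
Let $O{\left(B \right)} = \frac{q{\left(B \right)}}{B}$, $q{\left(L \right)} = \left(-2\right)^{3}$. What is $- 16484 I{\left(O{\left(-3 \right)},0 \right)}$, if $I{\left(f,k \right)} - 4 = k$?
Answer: $-65936$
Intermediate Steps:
$q{\left(L \right)} = -8$
$O{\left(B \right)} = - \frac{8}{B}$
$I{\left(f,k \right)} = 4 + k$
$- 16484 I{\left(O{\left(-3 \right)},0 \right)} = - 16484 \left(4 + 0\right) = \left(-16484\right) 4 = -65936$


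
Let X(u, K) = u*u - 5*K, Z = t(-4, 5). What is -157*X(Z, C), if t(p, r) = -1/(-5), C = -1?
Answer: -19782/25 ≈ -791.28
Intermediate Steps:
t(p, r) = ⅕ (t(p, r) = -1*(-⅕) = ⅕)
Z = ⅕ ≈ 0.20000
X(u, K) = u² - 5*K
-157*X(Z, C) = -157*((⅕)² - 5*(-1)) = -157*(1/25 + 5) = -157*126/25 = -19782/25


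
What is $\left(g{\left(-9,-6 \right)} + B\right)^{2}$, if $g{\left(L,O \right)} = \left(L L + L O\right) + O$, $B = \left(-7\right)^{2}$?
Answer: $31684$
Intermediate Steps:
$B = 49$
$g{\left(L,O \right)} = O + L^{2} + L O$ ($g{\left(L,O \right)} = \left(L^{2} + L O\right) + O = O + L^{2} + L O$)
$\left(g{\left(-9,-6 \right)} + B\right)^{2} = \left(\left(-6 + \left(-9\right)^{2} - -54\right) + 49\right)^{2} = \left(\left(-6 + 81 + 54\right) + 49\right)^{2} = \left(129 + 49\right)^{2} = 178^{2} = 31684$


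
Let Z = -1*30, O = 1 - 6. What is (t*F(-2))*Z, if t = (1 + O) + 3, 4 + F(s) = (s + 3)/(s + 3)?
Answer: -90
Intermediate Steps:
F(s) = -3 (F(s) = -4 + (s + 3)/(s + 3) = -4 + (3 + s)/(3 + s) = -4 + 1 = -3)
O = -5
Z = -30
t = -1 (t = (1 - 5) + 3 = -4 + 3 = -1)
(t*F(-2))*Z = -1*(-3)*(-30) = 3*(-30) = -90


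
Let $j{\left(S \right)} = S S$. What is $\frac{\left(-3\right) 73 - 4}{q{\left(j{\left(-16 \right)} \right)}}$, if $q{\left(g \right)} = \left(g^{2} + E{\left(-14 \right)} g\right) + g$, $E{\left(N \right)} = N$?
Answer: $- \frac{223}{62208} \approx -0.0035847$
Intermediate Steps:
$j{\left(S \right)} = S^{2}$
$q{\left(g \right)} = g^{2} - 13 g$ ($q{\left(g \right)} = \left(g^{2} - 14 g\right) + g = g^{2} - 13 g$)
$\frac{\left(-3\right) 73 - 4}{q{\left(j{\left(-16 \right)} \right)}} = \frac{\left(-3\right) 73 - 4}{\left(-16\right)^{2} \left(-13 + \left(-16\right)^{2}\right)} = \frac{-219 - 4}{256 \left(-13 + 256\right)} = - \frac{223}{256 \cdot 243} = - \frac{223}{62208}$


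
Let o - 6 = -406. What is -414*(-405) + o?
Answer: 167270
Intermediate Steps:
o = -400 (o = 6 - 406 = -400)
-414*(-405) + o = -414*(-405) - 400 = 167670 - 400 = 167270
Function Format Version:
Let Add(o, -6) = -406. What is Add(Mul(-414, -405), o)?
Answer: 167270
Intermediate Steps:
o = -400 (o = Add(6, -406) = -400)
Add(Mul(-414, -405), o) = Add(Mul(-414, -405), -400) = Add(167670, -400) = 167270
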